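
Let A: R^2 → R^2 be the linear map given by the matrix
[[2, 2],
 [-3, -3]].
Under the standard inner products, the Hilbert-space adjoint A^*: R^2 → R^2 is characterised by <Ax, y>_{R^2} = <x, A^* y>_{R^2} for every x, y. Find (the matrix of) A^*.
A^* = A^T =
[[2, -3],
 [2, -3]]

For real matrices with standard dot products, the defining identity <Ax, y> = <x, A^* y> gives (Ax)^T y = x^T (A^*) y, i.e. x^T A^T y = x^T (A^*) y. Since this holds for all x, y, we must have A^* = A^T. Therefore
A^* =
[[2, -3],
 [2, -3]].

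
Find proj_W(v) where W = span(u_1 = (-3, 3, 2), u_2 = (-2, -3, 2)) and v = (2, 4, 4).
proj_W(v) = (-358/373, 1308/373, 112/373)

Set up U = [u_1 | ... | u_2] ∈ R^(3×2). The projector onto W = col(U) is P = U (U^T U)^(-1) U^T.
Compute U^T U =
  [22, 1]
  [1, 17],
and U^T v = (14, -8).
Solve U^T U · c = U^T v for the coefficients: c = (246/373, -190/373). The projection is proj_W(v) = U c.
Check: (v - proj_W(v)) · u_1 = 0  (should be 0).
Check: (v - proj_W(v)) · u_2 = 0  (should be 0).
Result: proj_W(v) = (-358/373, 1308/373, 112/373).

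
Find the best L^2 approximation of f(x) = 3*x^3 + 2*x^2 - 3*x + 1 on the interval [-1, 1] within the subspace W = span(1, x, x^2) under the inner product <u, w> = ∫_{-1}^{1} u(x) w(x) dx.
g(x) = 2*x^2 - 6*x/5 + 1

The best approximation g ∈ W is the orthogonal projection of f onto W. Writing g = a_0 + a_1 x + a_2 x^2, the coefficients solve the normal equations G · a = b where
  G_{ij} = <φ_i, φ_j> and b_i = <f, φ_i>, with φ_0 = 1, φ_1 = x, φ_2 = x^2.
G =
  [2, 0, 2/3]
  [0, 2/3, 0]
  [2/3, 0, 2/5],
b = (10/3, -4/5, 22/15).
Solving gives a_0 = 1, a_1 = -6/5, a_2 = 2, so
  g(x) = 2*x^2 - 6*x/5 + 1.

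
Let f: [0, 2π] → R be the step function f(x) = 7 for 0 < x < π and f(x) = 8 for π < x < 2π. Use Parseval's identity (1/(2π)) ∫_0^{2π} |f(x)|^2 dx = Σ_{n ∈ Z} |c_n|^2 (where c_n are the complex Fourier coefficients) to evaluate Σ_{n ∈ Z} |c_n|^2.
Σ |c_n|^2 = 113/2

Parseval equates the L^2 energy of f (normalised by 1/(2π)) with the ℓ^2 sum of its Fourier coefficients: (1/(2π)) ∫_0^{2π} |f|^2 = Σ |c_n|^2.
Compute the left side: (1/(2π)) [∫_0^π 7^2 dx + ∫_π^{2π} 8^2 dx] = (1/(2π)) · (49π + 64π) = (49 + 64)/2 = 113/2.
So Σ_{n ∈ Z} |c_n|^2 = 113/2.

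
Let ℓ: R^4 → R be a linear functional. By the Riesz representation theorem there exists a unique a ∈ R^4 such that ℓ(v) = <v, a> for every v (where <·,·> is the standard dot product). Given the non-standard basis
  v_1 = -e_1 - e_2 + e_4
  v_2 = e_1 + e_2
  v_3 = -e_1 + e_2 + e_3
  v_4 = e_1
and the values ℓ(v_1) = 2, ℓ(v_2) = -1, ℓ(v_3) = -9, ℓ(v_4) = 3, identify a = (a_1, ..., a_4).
a = (3, -4, -2, 1)

Write a = (a_1, ..., a_4) in the standard basis. For each basis vector v_i, ℓ(v_i) = <v_i, a> is a linear equation in the a_j's. Collect the n equations into a matrix system V a = ℓ, where row i of V is v_i (expressed in the standard basis). Since V is invertible (lower-triangular with 1s on the diagonal, up to permutation), solve by back-substitution:
  V =
[[-1, -1, 0, 1],
 [1, 1, 0, 0],
 [-1, 1, 1, 0],
 [1, 0, 0, 0]]
  V a = (2, -1, -9, 3)
Solving gives a = (3, -4, -2, 1).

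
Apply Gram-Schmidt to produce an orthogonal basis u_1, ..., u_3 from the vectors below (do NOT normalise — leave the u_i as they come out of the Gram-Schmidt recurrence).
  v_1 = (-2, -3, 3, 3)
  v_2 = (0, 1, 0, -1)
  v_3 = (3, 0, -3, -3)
Orthogonal basis:
  u_1 = (-2, -3, 3, 3)
  u_2 = (-12/31, 13/31, 18/31, -13/31)
  u_3 = (9/13, -3/2, 6/13, -3/2)

Apply the Gram-Schmidt recurrence
  u_1 = v_1
  u_i = v_i − Σ_{j<i} ((v_i · u_j) / (u_j · u_j)) · u_j.

Step by step this gives:
  u_1 = (-2, -3, 3, 3)
  u_2 = (-12/31, 13/31, 18/31, -13/31)
  u_3 = (9/13, -3/2, 6/13, -3/2)

Orthogonality check:
  u_2 · u_1 = 0 (should be 0)
  u_3 · u_1 = 0 (should be 0)
  u_3 · u_2 = 0 (should be 0)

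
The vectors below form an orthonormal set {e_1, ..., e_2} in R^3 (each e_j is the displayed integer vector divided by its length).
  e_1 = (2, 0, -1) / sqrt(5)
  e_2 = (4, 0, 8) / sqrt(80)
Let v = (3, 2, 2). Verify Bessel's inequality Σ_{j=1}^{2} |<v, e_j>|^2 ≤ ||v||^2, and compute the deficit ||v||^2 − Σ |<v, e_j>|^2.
Σ |<v, e_j>|^2 = 13; ||v||^2 = 17; deficit = 4

Write each e_j = u_j / sqrt(<u_j, u_j>) where u_j is the displayed integer vector. Then <v, e_j> = <v, u_j> / sqrt(<u_j, u_j>), so |<v, e_j>|^2 = <v, u_j>^2 / <u_j, u_j>.
Coefficients: <v, e_1> = 4/sqrt(5), <v, e_2> = 28/sqrt(80).
Square and sum: Σ |<v, e_j>|^2 = 13.
Compute ||v||^2 = v·v = 17.
Deficit = 17 − 13 = 4 ≥ 0, confirming Bessel's inequality. (The deficit equals ||v − Σ <v,e_j> e_j||^2, the squared distance from v to span{e_j}.)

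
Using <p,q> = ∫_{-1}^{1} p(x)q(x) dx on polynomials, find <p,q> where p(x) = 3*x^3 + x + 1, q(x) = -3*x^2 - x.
<p,q> = -58/15

Expand the product: p(x)·q(x) = -9*x^5 - 3*x^4 - 3*x^3 - 4*x^2 - x.
∫_{-1}^{1} of each monomial x^k gives [2/(k+1) if k even, 0 if k odd]. Integrating term-by-term (or equivalently evaluating the antiderivative F(x) = -3*x^6/2 - 3*x^5/5 - 3*x^4/4 - 4*x^3/3 - x^2/2 at the endpoints):
  F(1) − F(−1) = -281/60 − (-49/60) = -58/15.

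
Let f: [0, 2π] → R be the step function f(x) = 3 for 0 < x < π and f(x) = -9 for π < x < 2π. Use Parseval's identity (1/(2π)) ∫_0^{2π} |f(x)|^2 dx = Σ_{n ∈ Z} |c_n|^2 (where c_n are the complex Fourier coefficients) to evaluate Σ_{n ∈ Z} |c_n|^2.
Σ |c_n|^2 = 45

Parseval equates the L^2 energy of f (normalised by 1/(2π)) with the ℓ^2 sum of its Fourier coefficients: (1/(2π)) ∫_0^{2π} |f|^2 = Σ |c_n|^2.
Compute the left side: (1/(2π)) [∫_0^π 3^2 dx + ∫_π^{2π} (-9)^2 dx] = (1/(2π)) · (9π + 81π) = (9 + 81)/2 = 45.
So Σ_{n ∈ Z} |c_n|^2 = 45.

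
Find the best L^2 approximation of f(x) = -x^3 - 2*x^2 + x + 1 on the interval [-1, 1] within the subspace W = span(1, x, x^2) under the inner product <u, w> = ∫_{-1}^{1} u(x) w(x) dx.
g(x) = -2*x^2 + 2*x/5 + 1

The best approximation g ∈ W is the orthogonal projection of f onto W. Writing g = a_0 + a_1 x + a_2 x^2, the coefficients solve the normal equations G · a = b where
  G_{ij} = <φ_i, φ_j> and b_i = <f, φ_i>, with φ_0 = 1, φ_1 = x, φ_2 = x^2.
G =
  [2, 0, 2/3]
  [0, 2/3, 0]
  [2/3, 0, 2/5],
b = (2/3, 4/15, -2/15).
Solving gives a_0 = 1, a_1 = 2/5, a_2 = -2, so
  g(x) = -2*x^2 + 2*x/5 + 1.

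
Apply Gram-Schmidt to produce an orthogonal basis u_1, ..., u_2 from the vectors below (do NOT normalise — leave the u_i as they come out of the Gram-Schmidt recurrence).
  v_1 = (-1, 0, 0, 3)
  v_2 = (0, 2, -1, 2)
Orthogonal basis:
  u_1 = (-1, 0, 0, 3)
  u_2 = (3/5, 2, -1, 1/5)

Apply the Gram-Schmidt recurrence
  u_1 = v_1
  u_i = v_i − Σ_{j<i} ((v_i · u_j) / (u_j · u_j)) · u_j.

Step by step this gives:
  u_1 = (-1, 0, 0, 3)
  u_2 = (3/5, 2, -1, 1/5)

Orthogonality check:
  u_2 · u_1 = 0 (should be 0)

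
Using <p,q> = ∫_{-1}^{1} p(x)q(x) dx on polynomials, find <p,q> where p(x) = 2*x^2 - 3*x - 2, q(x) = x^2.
<p,q> = -8/15

Expand the product: p(x)·q(x) = 2*x^4 - 3*x^3 - 2*x^2.
∫_{-1}^{1} of each monomial x^k gives [2/(k+1) if k even, 0 if k odd]. Integrating term-by-term (or equivalently evaluating the antiderivative F(x) = 2*x^5/5 - 3*x^4/4 - 2*x^3/3 at the endpoints):
  F(1) − F(−1) = -61/60 − (-29/60) = -8/15.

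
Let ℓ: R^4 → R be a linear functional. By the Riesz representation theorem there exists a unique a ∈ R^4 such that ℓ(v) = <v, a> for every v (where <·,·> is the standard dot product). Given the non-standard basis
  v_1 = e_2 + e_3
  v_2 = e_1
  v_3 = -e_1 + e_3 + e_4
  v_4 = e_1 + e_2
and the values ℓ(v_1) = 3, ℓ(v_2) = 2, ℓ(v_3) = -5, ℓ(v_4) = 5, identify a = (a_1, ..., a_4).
a = (2, 3, 0, -3)

Write a = (a_1, ..., a_4) in the standard basis. For each basis vector v_i, ℓ(v_i) = <v_i, a> is a linear equation in the a_j's. Collect the n equations into a matrix system V a = ℓ, where row i of V is v_i (expressed in the standard basis). Since V is invertible (lower-triangular with 1s on the diagonal, up to permutation), solve by back-substitution:
  V =
[[0, 1, 1, 0],
 [1, 0, 0, 0],
 [-1, 0, 1, 1],
 [1, 1, 0, 0]]
  V a = (3, 2, -5, 5)
Solving gives a = (2, 3, 0, -3).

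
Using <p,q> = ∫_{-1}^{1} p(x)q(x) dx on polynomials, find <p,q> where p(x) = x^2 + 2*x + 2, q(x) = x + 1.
<p,q> = 6

Expand the product: p(x)·q(x) = x^3 + 3*x^2 + 4*x + 2.
∫_{-1}^{1} of each monomial x^k gives [2/(k+1) if k even, 0 if k odd]. Integrating term-by-term (or equivalently evaluating the antiderivative F(x) = x^4/4 + x^3 + 2*x^2 + 2*x at the endpoints):
  F(1) − F(−1) = 21/4 − (-3/4) = 6.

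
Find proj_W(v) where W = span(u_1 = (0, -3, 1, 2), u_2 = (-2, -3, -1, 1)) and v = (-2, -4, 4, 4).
proj_W(v) = (16/55, -276/55, 108/55, 192/55)

Set up U = [u_1 | ... | u_2] ∈ R^(4×2). The projector onto W = col(U) is P = U (U^T U)^(-1) U^T.
Compute U^T U =
  [14, 10]
  [10, 15],
and U^T v = (24, 16).
Solve U^T U · c = U^T v for the coefficients: c = (20/11, -8/55). The projection is proj_W(v) = U c.
Check: (v - proj_W(v)) · u_1 = 0  (should be 0).
Check: (v - proj_W(v)) · u_2 = 0  (should be 0).
Result: proj_W(v) = (16/55, -276/55, 108/55, 192/55).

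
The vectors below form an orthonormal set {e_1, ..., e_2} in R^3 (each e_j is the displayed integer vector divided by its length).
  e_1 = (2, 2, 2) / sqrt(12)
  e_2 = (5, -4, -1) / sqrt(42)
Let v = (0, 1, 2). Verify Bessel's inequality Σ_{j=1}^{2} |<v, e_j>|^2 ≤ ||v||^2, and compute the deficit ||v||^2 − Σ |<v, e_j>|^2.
Σ |<v, e_j>|^2 = 27/7; ||v||^2 = 5; deficit = 8/7

Write each e_j = u_j / sqrt(<u_j, u_j>) where u_j is the displayed integer vector. Then <v, e_j> = <v, u_j> / sqrt(<u_j, u_j>), so |<v, e_j>|^2 = <v, u_j>^2 / <u_j, u_j>.
Coefficients: <v, e_1> = 6/sqrt(12), <v, e_2> = -6/sqrt(42).
Square and sum: Σ |<v, e_j>|^2 = 27/7.
Compute ||v||^2 = v·v = 5.
Deficit = 5 − 27/7 = 8/7 ≥ 0, confirming Bessel's inequality. (The deficit equals ||v − Σ <v,e_j> e_j||^2, the squared distance from v to span{e_j}.)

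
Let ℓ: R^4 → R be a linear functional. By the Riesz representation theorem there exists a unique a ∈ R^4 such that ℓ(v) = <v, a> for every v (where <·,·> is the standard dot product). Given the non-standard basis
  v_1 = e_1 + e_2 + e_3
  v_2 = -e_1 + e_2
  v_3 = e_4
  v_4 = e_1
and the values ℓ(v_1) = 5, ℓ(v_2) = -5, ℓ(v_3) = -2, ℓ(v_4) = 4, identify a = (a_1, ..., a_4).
a = (4, -1, 2, -2)

Write a = (a_1, ..., a_4) in the standard basis. For each basis vector v_i, ℓ(v_i) = <v_i, a> is a linear equation in the a_j's. Collect the n equations into a matrix system V a = ℓ, where row i of V is v_i (expressed in the standard basis). Since V is invertible (lower-triangular with 1s on the diagonal, up to permutation), solve by back-substitution:
  V =
[[1, 1, 1, 0],
 [-1, 1, 0, 0],
 [0, 0, 0, 1],
 [1, 0, 0, 0]]
  V a = (5, -5, -2, 4)
Solving gives a = (4, -1, 2, -2).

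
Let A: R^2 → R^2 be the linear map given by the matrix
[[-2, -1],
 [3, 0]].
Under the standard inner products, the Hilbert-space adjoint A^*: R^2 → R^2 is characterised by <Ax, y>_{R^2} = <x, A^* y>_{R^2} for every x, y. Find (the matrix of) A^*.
A^* = A^T =
[[-2, 3],
 [-1, 0]]

For real matrices with standard dot products, the defining identity <Ax, y> = <x, A^* y> gives (Ax)^T y = x^T (A^*) y, i.e. x^T A^T y = x^T (A^*) y. Since this holds for all x, y, we must have A^* = A^T. Therefore
A^* =
[[-2, 3],
 [-1, 0]].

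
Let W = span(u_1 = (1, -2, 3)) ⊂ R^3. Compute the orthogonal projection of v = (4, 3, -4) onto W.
proj_W(v) = (-1, 2, -3)

Set up U = [u_1 | ... | u_1] ∈ R^(3×1). The projector onto W = col(U) is P = U (U^T U)^(-1) U^T.
Compute U^T U =
  [14],
and U^T v = (-14).
Solve U^T U · c = U^T v for the coefficients: c = (-1). The projection is proj_W(v) = U c.
Check: (v - proj_W(v)) · u_1 = 0  (should be 0).
Result: proj_W(v) = (-1, 2, -3).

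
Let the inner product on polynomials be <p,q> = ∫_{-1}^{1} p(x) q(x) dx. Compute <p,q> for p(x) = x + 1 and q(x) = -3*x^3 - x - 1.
<p,q> = -58/15

Expand the product: p(x)·q(x) = -3*x^4 - 3*x^3 - x^2 - 2*x - 1.
∫_{-1}^{1} of each monomial x^k gives [2/(k+1) if k even, 0 if k odd]. Integrating term-by-term (or equivalently evaluating the antiderivative F(x) = -3*x^5/5 - 3*x^4/4 - x^3/3 - x^2 - x at the endpoints):
  F(1) − F(−1) = -221/60 − (11/60) = -58/15.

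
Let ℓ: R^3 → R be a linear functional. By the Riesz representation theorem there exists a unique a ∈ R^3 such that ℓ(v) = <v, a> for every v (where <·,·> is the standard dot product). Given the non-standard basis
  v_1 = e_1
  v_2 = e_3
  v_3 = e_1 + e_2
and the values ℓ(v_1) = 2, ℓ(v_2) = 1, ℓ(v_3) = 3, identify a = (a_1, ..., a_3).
a = (2, 1, 1)

Write a = (a_1, ..., a_3) in the standard basis. For each basis vector v_i, ℓ(v_i) = <v_i, a> is a linear equation in the a_j's. Collect the n equations into a matrix system V a = ℓ, where row i of V is v_i (expressed in the standard basis). Since V is invertible (lower-triangular with 1s on the diagonal, up to permutation), solve by back-substitution:
  V =
[[1, 0, 0],
 [0, 0, 1],
 [1, 1, 0]]
  V a = (2, 1, 3)
Solving gives a = (2, 1, 1).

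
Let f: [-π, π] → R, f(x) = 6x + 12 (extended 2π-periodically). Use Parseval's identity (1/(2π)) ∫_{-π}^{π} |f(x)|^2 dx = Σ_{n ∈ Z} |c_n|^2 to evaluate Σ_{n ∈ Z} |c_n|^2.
Σ |c_n|^2 = 12π^2 + 144

Expand and integrate term by term over [-π, π]:
  ∫ (6x)^2 dx = 36·(2π^3/3); ∫ 2·6·(12)·x dx = 0 (odd integrand); ∫ 12^2 dx = 144·2π.
So (1/(2π)) ∫_{-π}^{π} (6x + 12)^2 dx = 36π^2/3 + 144 = 12π^2 + 144.
Parseval ⇒ Σ |c_n|^2 = 12π^2 + 144.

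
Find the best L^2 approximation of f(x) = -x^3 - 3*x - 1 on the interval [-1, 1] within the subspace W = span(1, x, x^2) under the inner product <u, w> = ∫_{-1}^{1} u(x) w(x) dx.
g(x) = -18*x/5 - 1

The best approximation g ∈ W is the orthogonal projection of f onto W. Writing g = a_0 + a_1 x + a_2 x^2, the coefficients solve the normal equations G · a = b where
  G_{ij} = <φ_i, φ_j> and b_i = <f, φ_i>, with φ_0 = 1, φ_1 = x, φ_2 = x^2.
G =
  [2, 0, 2/3]
  [0, 2/3, 0]
  [2/3, 0, 2/5],
b = (-2, -12/5, -2/3).
Solving gives a_0 = -1, a_1 = -18/5, a_2 = 0, so
  g(x) = -18*x/5 - 1.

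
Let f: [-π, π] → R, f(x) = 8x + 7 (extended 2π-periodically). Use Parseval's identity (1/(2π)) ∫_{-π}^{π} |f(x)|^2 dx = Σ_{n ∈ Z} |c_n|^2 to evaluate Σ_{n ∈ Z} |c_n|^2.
Σ |c_n|^2 = 64π^2/3 + 49

Expand and integrate term by term over [-π, π]:
  ∫ (8x)^2 dx = 64·(2π^3/3); ∫ 2·8·(7)·x dx = 0 (odd integrand); ∫ 7^2 dx = 49·2π.
So (1/(2π)) ∫_{-π}^{π} (8x + 7)^2 dx = 64π^2/3 + 49 = 64π^2/3 + 49.
Parseval ⇒ Σ |c_n|^2 = 64π^2/3 + 49.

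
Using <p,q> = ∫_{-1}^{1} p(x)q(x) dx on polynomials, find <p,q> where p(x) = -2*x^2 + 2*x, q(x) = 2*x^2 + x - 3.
<p,q> = 56/15

Expand the product: p(x)·q(x) = -4*x^4 + 2*x^3 + 8*x^2 - 6*x.
∫_{-1}^{1} of each monomial x^k gives [2/(k+1) if k even, 0 if k odd]. Integrating term-by-term (or equivalently evaluating the antiderivative F(x) = -4*x^5/5 + x^4/2 + 8*x^3/3 - 3*x^2 at the endpoints):
  F(1) − F(−1) = -19/30 − (-131/30) = 56/15.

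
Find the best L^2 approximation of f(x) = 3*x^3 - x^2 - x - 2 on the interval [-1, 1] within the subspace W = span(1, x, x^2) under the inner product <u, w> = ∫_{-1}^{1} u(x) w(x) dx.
g(x) = -x^2 + 4*x/5 - 2

The best approximation g ∈ W is the orthogonal projection of f onto W. Writing g = a_0 + a_1 x + a_2 x^2, the coefficients solve the normal equations G · a = b where
  G_{ij} = <φ_i, φ_j> and b_i = <f, φ_i>, with φ_0 = 1, φ_1 = x, φ_2 = x^2.
G =
  [2, 0, 2/3]
  [0, 2/3, 0]
  [2/3, 0, 2/5],
b = (-14/3, 8/15, -26/15).
Solving gives a_0 = -2, a_1 = 4/5, a_2 = -1, so
  g(x) = -x^2 + 4*x/5 - 2.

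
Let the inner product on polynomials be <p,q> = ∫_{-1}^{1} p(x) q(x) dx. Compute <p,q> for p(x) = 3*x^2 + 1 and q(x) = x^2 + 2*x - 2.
<p,q> = -92/15

Expand the product: p(x)·q(x) = 3*x^4 + 6*x^3 - 5*x^2 + 2*x - 2.
∫_{-1}^{1} of each monomial x^k gives [2/(k+1) if k even, 0 if k odd]. Integrating term-by-term (or equivalently evaluating the antiderivative F(x) = 3*x^5/5 + 3*x^4/2 - 5*x^3/3 + x^2 - 2*x at the endpoints):
  F(1) − F(−1) = -17/30 − (167/30) = -92/15.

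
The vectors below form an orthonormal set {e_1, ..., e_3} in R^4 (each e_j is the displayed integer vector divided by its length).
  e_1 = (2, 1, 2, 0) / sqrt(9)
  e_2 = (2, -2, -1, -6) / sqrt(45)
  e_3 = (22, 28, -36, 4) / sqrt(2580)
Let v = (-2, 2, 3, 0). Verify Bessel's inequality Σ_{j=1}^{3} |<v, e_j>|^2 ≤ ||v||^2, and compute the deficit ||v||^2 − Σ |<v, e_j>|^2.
Σ |<v, e_j>|^2 = 1037/129; ||v||^2 = 17; deficit = 1156/129

Write each e_j = u_j / sqrt(<u_j, u_j>) where u_j is the displayed integer vector. Then <v, e_j> = <v, u_j> / sqrt(<u_j, u_j>), so |<v, e_j>|^2 = <v, u_j>^2 / <u_j, u_j>.
Coefficients: <v, e_1> = 4/sqrt(9), <v, e_2> = -11/sqrt(45), <v, e_3> = -96/sqrt(2580).
Square and sum: Σ |<v, e_j>|^2 = 1037/129.
Compute ||v||^2 = v·v = 17.
Deficit = 17 − 1037/129 = 1156/129 ≥ 0, confirming Bessel's inequality. (The deficit equals ||v − Σ <v,e_j> e_j||^2, the squared distance from v to span{e_j}.)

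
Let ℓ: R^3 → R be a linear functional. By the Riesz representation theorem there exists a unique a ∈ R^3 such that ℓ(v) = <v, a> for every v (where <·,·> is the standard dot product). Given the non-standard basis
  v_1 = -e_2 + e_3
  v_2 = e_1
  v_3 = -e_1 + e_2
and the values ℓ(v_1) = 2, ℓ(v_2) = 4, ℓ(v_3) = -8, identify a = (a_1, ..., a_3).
a = (4, -4, -2)

Write a = (a_1, ..., a_3) in the standard basis. For each basis vector v_i, ℓ(v_i) = <v_i, a> is a linear equation in the a_j's. Collect the n equations into a matrix system V a = ℓ, where row i of V is v_i (expressed in the standard basis). Since V is invertible (lower-triangular with 1s on the diagonal, up to permutation), solve by back-substitution:
  V =
[[0, -1, 1],
 [1, 0, 0],
 [-1, 1, 0]]
  V a = (2, 4, -8)
Solving gives a = (4, -4, -2).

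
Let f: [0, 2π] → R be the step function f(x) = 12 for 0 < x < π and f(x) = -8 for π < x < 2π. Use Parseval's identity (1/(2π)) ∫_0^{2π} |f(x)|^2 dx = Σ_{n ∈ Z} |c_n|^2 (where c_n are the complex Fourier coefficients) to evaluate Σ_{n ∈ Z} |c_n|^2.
Σ |c_n|^2 = 104

Parseval equates the L^2 energy of f (normalised by 1/(2π)) with the ℓ^2 sum of its Fourier coefficients: (1/(2π)) ∫_0^{2π} |f|^2 = Σ |c_n|^2.
Compute the left side: (1/(2π)) [∫_0^π 12^2 dx + ∫_π^{2π} (-8)^2 dx] = (1/(2π)) · (144π + 64π) = (144 + 64)/2 = 104.
So Σ_{n ∈ Z} |c_n|^2 = 104.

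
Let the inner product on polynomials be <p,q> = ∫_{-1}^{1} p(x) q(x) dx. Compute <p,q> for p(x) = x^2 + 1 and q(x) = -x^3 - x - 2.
<p,q> = -16/3

Expand the product: p(x)·q(x) = -x^5 - 2*x^3 - 2*x^2 - x - 2.
∫_{-1}^{1} of each monomial x^k gives [2/(k+1) if k even, 0 if k odd]. Integrating term-by-term (or equivalently evaluating the antiderivative F(x) = -x^6/6 - x^4/2 - 2*x^3/3 - x^2/2 - 2*x at the endpoints):
  F(1) − F(−1) = -23/6 − (3/2) = -16/3.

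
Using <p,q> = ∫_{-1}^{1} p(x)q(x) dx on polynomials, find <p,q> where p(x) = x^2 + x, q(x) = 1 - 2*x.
<p,q> = -2/3

Expand the product: p(x)·q(x) = -2*x^3 - x^2 + x.
∫_{-1}^{1} of each monomial x^k gives [2/(k+1) if k even, 0 if k odd]. Integrating term-by-term (or equivalently evaluating the antiderivative F(x) = -x^4/2 - x^3/3 + x^2/2 at the endpoints):
  F(1) − F(−1) = -1/3 − (1/3) = -2/3.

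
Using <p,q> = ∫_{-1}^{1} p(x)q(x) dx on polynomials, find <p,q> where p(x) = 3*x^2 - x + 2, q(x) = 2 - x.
<p,q> = 38/3

Expand the product: p(x)·q(x) = -3*x^3 + 7*x^2 - 4*x + 4.
∫_{-1}^{1} of each monomial x^k gives [2/(k+1) if k even, 0 if k odd]. Integrating term-by-term (or equivalently evaluating the antiderivative F(x) = -3*x^4/4 + 7*x^3/3 - 2*x^2 + 4*x at the endpoints):
  F(1) − F(−1) = 43/12 − (-109/12) = 38/3.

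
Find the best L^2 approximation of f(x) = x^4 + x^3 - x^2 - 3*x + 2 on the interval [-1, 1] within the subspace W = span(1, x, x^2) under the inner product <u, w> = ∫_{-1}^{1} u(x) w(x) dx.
g(x) = -x^2/7 - 12*x/5 + 67/35

The best approximation g ∈ W is the orthogonal projection of f onto W. Writing g = a_0 + a_1 x + a_2 x^2, the coefficients solve the normal equations G · a = b where
  G_{ij} = <φ_i, φ_j> and b_i = <f, φ_i>, with φ_0 = 1, φ_1 = x, φ_2 = x^2.
G =
  [2, 0, 2/3]
  [0, 2/3, 0]
  [2/3, 0, 2/5],
b = (56/15, -8/5, 128/105).
Solving gives a_0 = 67/35, a_1 = -12/5, a_2 = -1/7, so
  g(x) = -x^2/7 - 12*x/5 + 67/35.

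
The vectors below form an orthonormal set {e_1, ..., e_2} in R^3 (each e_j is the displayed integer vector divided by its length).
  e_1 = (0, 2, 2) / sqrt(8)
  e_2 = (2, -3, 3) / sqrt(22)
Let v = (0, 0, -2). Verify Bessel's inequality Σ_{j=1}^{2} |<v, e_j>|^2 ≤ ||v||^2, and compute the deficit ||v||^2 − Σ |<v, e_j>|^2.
Σ |<v, e_j>|^2 = 40/11; ||v||^2 = 4; deficit = 4/11

Write each e_j = u_j / sqrt(<u_j, u_j>) where u_j is the displayed integer vector. Then <v, e_j> = <v, u_j> / sqrt(<u_j, u_j>), so |<v, e_j>|^2 = <v, u_j>^2 / <u_j, u_j>.
Coefficients: <v, e_1> = -4/sqrt(8), <v, e_2> = -6/sqrt(22).
Square and sum: Σ |<v, e_j>|^2 = 40/11.
Compute ||v||^2 = v·v = 4.
Deficit = 4 − 40/11 = 4/11 ≥ 0, confirming Bessel's inequality. (The deficit equals ||v − Σ <v,e_j> e_j||^2, the squared distance from v to span{e_j}.)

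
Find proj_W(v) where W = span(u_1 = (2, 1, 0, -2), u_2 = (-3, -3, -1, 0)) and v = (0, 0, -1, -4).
proj_W(v) = (79/90, -41/45, -9/10, -161/45)

Set up U = [u_1 | ... | u_2] ∈ R^(4×2). The projector onto W = col(U) is P = U (U^T U)^(-1) U^T.
Compute U^T U =
  [9, -9]
  [-9, 19],
and U^T v = (8, 1).
Solve U^T U · c = U^T v for the coefficients: c = (161/90, 9/10). The projection is proj_W(v) = U c.
Check: (v - proj_W(v)) · u_1 = 0  (should be 0).
Check: (v - proj_W(v)) · u_2 = 0  (should be 0).
Result: proj_W(v) = (79/90, -41/45, -9/10, -161/45).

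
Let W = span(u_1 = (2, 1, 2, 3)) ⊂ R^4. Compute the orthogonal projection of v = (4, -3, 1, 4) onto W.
proj_W(v) = (19/9, 19/18, 19/9, 19/6)

Set up U = [u_1 | ... | u_1] ∈ R^(4×1). The projector onto W = col(U) is P = U (U^T U)^(-1) U^T.
Compute U^T U =
  [18],
and U^T v = (19).
Solve U^T U · c = U^T v for the coefficients: c = (19/18). The projection is proj_W(v) = U c.
Check: (v - proj_W(v)) · u_1 = 0  (should be 0).
Result: proj_W(v) = (19/9, 19/18, 19/9, 19/6).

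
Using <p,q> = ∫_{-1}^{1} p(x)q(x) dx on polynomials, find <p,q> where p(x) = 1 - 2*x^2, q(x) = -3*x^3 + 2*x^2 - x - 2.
<p,q> = -8/5

Expand the product: p(x)·q(x) = 6*x^5 - 4*x^4 - x^3 + 6*x^2 - x - 2.
∫_{-1}^{1} of each monomial x^k gives [2/(k+1) if k even, 0 if k odd]. Integrating term-by-term (or equivalently evaluating the antiderivative F(x) = x^6 - 4*x^5/5 - x^4/4 + 2*x^3 - x^2/2 - 2*x at the endpoints):
  F(1) − F(−1) = -11/20 − (21/20) = -8/5.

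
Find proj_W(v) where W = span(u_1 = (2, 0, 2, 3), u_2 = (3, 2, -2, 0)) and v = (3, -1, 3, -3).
proj_W(v) = (131/285, 22/285, 4/15, 49/95)

Set up U = [u_1 | ... | u_2] ∈ R^(4×2). The projector onto W = col(U) is P = U (U^T U)^(-1) U^T.
Compute U^T U =
  [17, 2]
  [2, 17],
and U^T v = (3, 1).
Solve U^T U · c = U^T v for the coefficients: c = (49/285, 11/285). The projection is proj_W(v) = U c.
Check: (v - proj_W(v)) · u_1 = 0  (should be 0).
Check: (v - proj_W(v)) · u_2 = 0  (should be 0).
Result: proj_W(v) = (131/285, 22/285, 4/15, 49/95).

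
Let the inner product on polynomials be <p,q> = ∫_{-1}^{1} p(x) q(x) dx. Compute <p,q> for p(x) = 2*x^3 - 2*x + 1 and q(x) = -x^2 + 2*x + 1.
<p,q> = 4/15

Expand the product: p(x)·q(x) = -2*x^5 + 4*x^4 + 4*x^3 - 5*x^2 + 1.
∫_{-1}^{1} of each monomial x^k gives [2/(k+1) if k even, 0 if k odd]. Integrating term-by-term (or equivalently evaluating the antiderivative F(x) = -x^6/3 + 4*x^5/5 + x^4 - 5*x^3/3 + x at the endpoints):
  F(1) − F(−1) = 4/5 − (8/15) = 4/15.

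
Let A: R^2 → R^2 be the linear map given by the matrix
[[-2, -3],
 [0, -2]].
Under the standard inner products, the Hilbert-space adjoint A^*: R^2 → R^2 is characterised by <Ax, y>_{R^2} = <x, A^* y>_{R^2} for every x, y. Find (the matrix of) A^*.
A^* = A^T =
[[-2, 0],
 [-3, -2]]

For real matrices with standard dot products, the defining identity <Ax, y> = <x, A^* y> gives (Ax)^T y = x^T (A^*) y, i.e. x^T A^T y = x^T (A^*) y. Since this holds for all x, y, we must have A^* = A^T. Therefore
A^* =
[[-2, 0],
 [-3, -2]].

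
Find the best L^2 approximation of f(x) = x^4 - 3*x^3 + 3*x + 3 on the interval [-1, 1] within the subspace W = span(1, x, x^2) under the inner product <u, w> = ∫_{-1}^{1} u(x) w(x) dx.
g(x) = 6*x^2/7 + 6*x/5 + 102/35

The best approximation g ∈ W is the orthogonal projection of f onto W. Writing g = a_0 + a_1 x + a_2 x^2, the coefficients solve the normal equations G · a = b where
  G_{ij} = <φ_i, φ_j> and b_i = <f, φ_i>, with φ_0 = 1, φ_1 = x, φ_2 = x^2.
G =
  [2, 0, 2/3]
  [0, 2/3, 0]
  [2/3, 0, 2/5],
b = (32/5, 4/5, 16/7).
Solving gives a_0 = 102/35, a_1 = 6/5, a_2 = 6/7, so
  g(x) = 6*x^2/7 + 6*x/5 + 102/35.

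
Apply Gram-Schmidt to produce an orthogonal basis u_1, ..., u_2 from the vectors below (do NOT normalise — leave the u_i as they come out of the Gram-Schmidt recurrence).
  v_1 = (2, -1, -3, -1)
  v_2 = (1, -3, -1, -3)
Orthogonal basis:
  u_1 = (2, -1, -3, -1)
  u_2 = (-7/15, -34/15, 6/5, -34/15)

Apply the Gram-Schmidt recurrence
  u_1 = v_1
  u_i = v_i − Σ_{j<i} ((v_i · u_j) / (u_j · u_j)) · u_j.

Step by step this gives:
  u_1 = (2, -1, -3, -1)
  u_2 = (-7/15, -34/15, 6/5, -34/15)

Orthogonality check:
  u_2 · u_1 = 0 (should be 0)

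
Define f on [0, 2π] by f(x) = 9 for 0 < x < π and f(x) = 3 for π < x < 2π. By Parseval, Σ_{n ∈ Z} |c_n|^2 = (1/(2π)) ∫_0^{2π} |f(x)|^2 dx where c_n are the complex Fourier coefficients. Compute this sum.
Σ |c_n|^2 = 45

Parseval equates the L^2 energy of f (normalised by 1/(2π)) with the ℓ^2 sum of its Fourier coefficients: (1/(2π)) ∫_0^{2π} |f|^2 = Σ |c_n|^2.
Compute the left side: (1/(2π)) [∫_0^π 9^2 dx + ∫_π^{2π} 3^2 dx] = (1/(2π)) · (81π + 9π) = (81 + 9)/2 = 45.
So Σ_{n ∈ Z} |c_n|^2 = 45.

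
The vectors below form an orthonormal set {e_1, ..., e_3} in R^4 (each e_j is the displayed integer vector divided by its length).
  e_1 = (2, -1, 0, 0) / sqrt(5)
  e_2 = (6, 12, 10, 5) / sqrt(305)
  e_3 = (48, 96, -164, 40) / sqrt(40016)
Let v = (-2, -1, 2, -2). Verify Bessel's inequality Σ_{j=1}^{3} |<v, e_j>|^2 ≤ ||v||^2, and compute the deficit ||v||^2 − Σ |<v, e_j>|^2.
Σ |<v, e_j>|^2 = 469/41; ||v||^2 = 13; deficit = 64/41

Write each e_j = u_j / sqrt(<u_j, u_j>) where u_j is the displayed integer vector. Then <v, e_j> = <v, u_j> / sqrt(<u_j, u_j>), so |<v, e_j>|^2 = <v, u_j>^2 / <u_j, u_j>.
Coefficients: <v, e_1> = -3/sqrt(5), <v, e_2> = -14/sqrt(305), <v, e_3> = -600/sqrt(40016).
Square and sum: Σ |<v, e_j>|^2 = 469/41.
Compute ||v||^2 = v·v = 13.
Deficit = 13 − 469/41 = 64/41 ≥ 0, confirming Bessel's inequality. (The deficit equals ||v − Σ <v,e_j> e_j||^2, the squared distance from v to span{e_j}.)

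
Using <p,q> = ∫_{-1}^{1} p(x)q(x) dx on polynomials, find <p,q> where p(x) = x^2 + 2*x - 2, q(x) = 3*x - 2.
<p,q> = 32/3

Expand the product: p(x)·q(x) = 3*x^3 + 4*x^2 - 10*x + 4.
∫_{-1}^{1} of each monomial x^k gives [2/(k+1) if k even, 0 if k odd]. Integrating term-by-term (or equivalently evaluating the antiderivative F(x) = 3*x^4/4 + 4*x^3/3 - 5*x^2 + 4*x at the endpoints):
  F(1) − F(−1) = 13/12 − (-115/12) = 32/3.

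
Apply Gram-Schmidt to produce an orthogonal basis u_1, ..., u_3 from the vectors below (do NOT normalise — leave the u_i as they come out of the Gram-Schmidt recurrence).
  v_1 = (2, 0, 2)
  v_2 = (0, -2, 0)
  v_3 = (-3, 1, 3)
Orthogonal basis:
  u_1 = (2, 0, 2)
  u_2 = (0, -2, 0)
  u_3 = (-3, 0, 3)

Apply the Gram-Schmidt recurrence
  u_1 = v_1
  u_i = v_i − Σ_{j<i} ((v_i · u_j) / (u_j · u_j)) · u_j.

Step by step this gives:
  u_1 = (2, 0, 2)
  u_2 = (0, -2, 0)
  u_3 = (-3, 0, 3)

Orthogonality check:
  u_2 · u_1 = 0 (should be 0)
  u_3 · u_1 = 0 (should be 0)
  u_3 · u_2 = 0 (should be 0)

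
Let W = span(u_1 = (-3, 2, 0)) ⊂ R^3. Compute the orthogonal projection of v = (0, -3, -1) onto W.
proj_W(v) = (18/13, -12/13, 0)

Set up U = [u_1 | ... | u_1] ∈ R^(3×1). The projector onto W = col(U) is P = U (U^T U)^(-1) U^T.
Compute U^T U =
  [13],
and U^T v = (-6).
Solve U^T U · c = U^T v for the coefficients: c = (-6/13). The projection is proj_W(v) = U c.
Check: (v - proj_W(v)) · u_1 = 0  (should be 0).
Result: proj_W(v) = (18/13, -12/13, 0).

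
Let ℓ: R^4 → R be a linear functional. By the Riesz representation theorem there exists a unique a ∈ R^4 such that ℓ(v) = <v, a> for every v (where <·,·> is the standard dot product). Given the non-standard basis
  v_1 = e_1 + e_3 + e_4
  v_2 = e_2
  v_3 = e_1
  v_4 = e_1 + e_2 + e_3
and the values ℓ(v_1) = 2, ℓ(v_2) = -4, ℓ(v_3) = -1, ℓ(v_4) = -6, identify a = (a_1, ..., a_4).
a = (-1, -4, -1, 4)

Write a = (a_1, ..., a_4) in the standard basis. For each basis vector v_i, ℓ(v_i) = <v_i, a> is a linear equation in the a_j's. Collect the n equations into a matrix system V a = ℓ, where row i of V is v_i (expressed in the standard basis). Since V is invertible (lower-triangular with 1s on the diagonal, up to permutation), solve by back-substitution:
  V =
[[1, 0, 1, 1],
 [0, 1, 0, 0],
 [1, 0, 0, 0],
 [1, 1, 1, 0]]
  V a = (2, -4, -1, -6)
Solving gives a = (-1, -4, -1, 4).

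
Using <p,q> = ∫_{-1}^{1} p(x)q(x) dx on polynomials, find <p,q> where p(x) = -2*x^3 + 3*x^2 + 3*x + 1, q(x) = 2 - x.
<p,q> = 34/5

Expand the product: p(x)·q(x) = 2*x^4 - 7*x^3 + 3*x^2 + 5*x + 2.
∫_{-1}^{1} of each monomial x^k gives [2/(k+1) if k even, 0 if k odd]. Integrating term-by-term (or equivalently evaluating the antiderivative F(x) = 2*x^5/5 - 7*x^4/4 + x^3 + 5*x^2/2 + 2*x at the endpoints):
  F(1) − F(−1) = 83/20 − (-53/20) = 34/5.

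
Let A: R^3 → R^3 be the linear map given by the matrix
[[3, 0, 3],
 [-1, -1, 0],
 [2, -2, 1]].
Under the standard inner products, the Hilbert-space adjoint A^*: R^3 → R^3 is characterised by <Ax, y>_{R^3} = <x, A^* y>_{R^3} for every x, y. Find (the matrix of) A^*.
A^* = A^T =
[[3, -1, 2],
 [0, -1, -2],
 [3, 0, 1]]

For real matrices with standard dot products, the defining identity <Ax, y> = <x, A^* y> gives (Ax)^T y = x^T (A^*) y, i.e. x^T A^T y = x^T (A^*) y. Since this holds for all x, y, we must have A^* = A^T. Therefore
A^* =
[[3, -1, 2],
 [0, -1, -2],
 [3, 0, 1]].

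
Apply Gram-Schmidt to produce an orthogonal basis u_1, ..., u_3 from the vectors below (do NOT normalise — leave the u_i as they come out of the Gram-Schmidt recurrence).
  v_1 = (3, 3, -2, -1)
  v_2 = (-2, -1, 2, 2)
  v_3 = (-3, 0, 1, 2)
Orthogonal basis:
  u_1 = (3, 3, -2, -1)
  u_2 = (-1/23, 22/23, 16/23, 31/23)
  u_3 = (-93/74, 24/37, -33/37, -3/74)

Apply the Gram-Schmidt recurrence
  u_1 = v_1
  u_i = v_i − Σ_{j<i} ((v_i · u_j) / (u_j · u_j)) · u_j.

Step by step this gives:
  u_1 = (3, 3, -2, -1)
  u_2 = (-1/23, 22/23, 16/23, 31/23)
  u_3 = (-93/74, 24/37, -33/37, -3/74)

Orthogonality check:
  u_2 · u_1 = 0 (should be 0)
  u_3 · u_1 = 0 (should be 0)
  u_3 · u_2 = 0 (should be 0)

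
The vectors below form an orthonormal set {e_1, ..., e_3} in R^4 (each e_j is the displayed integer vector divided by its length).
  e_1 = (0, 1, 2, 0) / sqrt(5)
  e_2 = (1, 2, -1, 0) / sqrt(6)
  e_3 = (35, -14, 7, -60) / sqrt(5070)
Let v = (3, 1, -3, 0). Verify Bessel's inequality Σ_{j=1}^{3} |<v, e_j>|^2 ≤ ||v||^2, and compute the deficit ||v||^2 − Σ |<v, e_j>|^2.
Σ |<v, e_j>|^2 = 2811/169; ||v||^2 = 19; deficit = 400/169

Write each e_j = u_j / sqrt(<u_j, u_j>) where u_j is the displayed integer vector. Then <v, e_j> = <v, u_j> / sqrt(<u_j, u_j>), so |<v, e_j>|^2 = <v, u_j>^2 / <u_j, u_j>.
Coefficients: <v, e_1> = -5/sqrt(5), <v, e_2> = 8/sqrt(6), <v, e_3> = 70/sqrt(5070).
Square and sum: Σ |<v, e_j>|^2 = 2811/169.
Compute ||v||^2 = v·v = 19.
Deficit = 19 − 2811/169 = 400/169 ≥ 0, confirming Bessel's inequality. (The deficit equals ||v − Σ <v,e_j> e_j||^2, the squared distance from v to span{e_j}.)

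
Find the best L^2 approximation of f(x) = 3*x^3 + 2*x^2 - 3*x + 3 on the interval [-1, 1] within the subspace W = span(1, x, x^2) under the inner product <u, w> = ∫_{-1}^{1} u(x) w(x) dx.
g(x) = 2*x^2 - 6*x/5 + 3

The best approximation g ∈ W is the orthogonal projection of f onto W. Writing g = a_0 + a_1 x + a_2 x^2, the coefficients solve the normal equations G · a = b where
  G_{ij} = <φ_i, φ_j> and b_i = <f, φ_i>, with φ_0 = 1, φ_1 = x, φ_2 = x^2.
G =
  [2, 0, 2/3]
  [0, 2/3, 0]
  [2/3, 0, 2/5],
b = (22/3, -4/5, 14/5).
Solving gives a_0 = 3, a_1 = -6/5, a_2 = 2, so
  g(x) = 2*x^2 - 6*x/5 + 3.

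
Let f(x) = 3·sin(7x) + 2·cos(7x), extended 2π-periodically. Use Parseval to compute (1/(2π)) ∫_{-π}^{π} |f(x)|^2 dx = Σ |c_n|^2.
Σ |c_n|^2 = 13/2

Expand |f|^2 and use orthogonality of {sin(nx), cos(mx)} on [-π, π]:
  ∫_{-π}^{π} sin(nx)^2 dx = π, ∫ cos(mx)^2 dx = π, and cross terms integrate to 0.
So ∫_{-π}^{π} f(x)^2 dx = 3^2 · π + 2^2 · π = (9 + 4)π.
Divide by 2π: (9 + 4)/2 = 13/2.
By Parseval, this equals Σ |c_n|^2.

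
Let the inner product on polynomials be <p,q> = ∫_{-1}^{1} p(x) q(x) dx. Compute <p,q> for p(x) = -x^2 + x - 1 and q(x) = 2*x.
<p,q> = 4/3

Expand the product: p(x)·q(x) = -2*x^3 + 2*x^2 - 2*x.
∫_{-1}^{1} of each monomial x^k gives [2/(k+1) if k even, 0 if k odd]. Integrating term-by-term (or equivalently evaluating the antiderivative F(x) = -x^4/2 + 2*x^3/3 - x^2 at the endpoints):
  F(1) − F(−1) = -5/6 − (-13/6) = 4/3.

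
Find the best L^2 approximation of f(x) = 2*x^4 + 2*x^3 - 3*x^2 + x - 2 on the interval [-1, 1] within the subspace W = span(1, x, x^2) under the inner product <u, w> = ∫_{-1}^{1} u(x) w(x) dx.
g(x) = -9*x^2/7 + 11*x/5 - 76/35

The best approximation g ∈ W is the orthogonal projection of f onto W. Writing g = a_0 + a_1 x + a_2 x^2, the coefficients solve the normal equations G · a = b where
  G_{ij} = <φ_i, φ_j> and b_i = <f, φ_i>, with φ_0 = 1, φ_1 = x, φ_2 = x^2.
G =
  [2, 0, 2/3]
  [0, 2/3, 0]
  [2/3, 0, 2/5],
b = (-26/5, 22/15, -206/105).
Solving gives a_0 = -76/35, a_1 = 11/5, a_2 = -9/7, so
  g(x) = -9*x^2/7 + 11*x/5 - 76/35.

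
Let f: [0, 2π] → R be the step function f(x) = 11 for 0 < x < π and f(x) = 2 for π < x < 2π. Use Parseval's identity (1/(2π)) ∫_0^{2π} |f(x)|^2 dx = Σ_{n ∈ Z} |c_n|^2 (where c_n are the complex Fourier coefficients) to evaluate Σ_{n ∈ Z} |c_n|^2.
Σ |c_n|^2 = 125/2

Parseval equates the L^2 energy of f (normalised by 1/(2π)) with the ℓ^2 sum of its Fourier coefficients: (1/(2π)) ∫_0^{2π} |f|^2 = Σ |c_n|^2.
Compute the left side: (1/(2π)) [∫_0^π 11^2 dx + ∫_π^{2π} 2^2 dx] = (1/(2π)) · (121π + 4π) = (121 + 4)/2 = 125/2.
So Σ_{n ∈ Z} |c_n|^2 = 125/2.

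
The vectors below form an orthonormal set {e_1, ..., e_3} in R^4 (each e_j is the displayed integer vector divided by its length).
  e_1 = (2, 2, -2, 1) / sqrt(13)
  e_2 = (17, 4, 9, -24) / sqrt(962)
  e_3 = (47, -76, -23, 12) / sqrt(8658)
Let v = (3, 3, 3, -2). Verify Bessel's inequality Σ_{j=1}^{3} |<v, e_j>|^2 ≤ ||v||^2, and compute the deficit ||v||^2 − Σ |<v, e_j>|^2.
Σ |<v, e_j>|^2 = 322/13; ||v||^2 = 31; deficit = 81/13

Write each e_j = u_j / sqrt(<u_j, u_j>) where u_j is the displayed integer vector. Then <v, e_j> = <v, u_j> / sqrt(<u_j, u_j>), so |<v, e_j>|^2 = <v, u_j>^2 / <u_j, u_j>.
Coefficients: <v, e_1> = 4/sqrt(13), <v, e_2> = 138/sqrt(962), <v, e_3> = -180/sqrt(8658).
Square and sum: Σ |<v, e_j>|^2 = 322/13.
Compute ||v||^2 = v·v = 31.
Deficit = 31 − 322/13 = 81/13 ≥ 0, confirming Bessel's inequality. (The deficit equals ||v − Σ <v,e_j> e_j||^2, the squared distance from v to span{e_j}.)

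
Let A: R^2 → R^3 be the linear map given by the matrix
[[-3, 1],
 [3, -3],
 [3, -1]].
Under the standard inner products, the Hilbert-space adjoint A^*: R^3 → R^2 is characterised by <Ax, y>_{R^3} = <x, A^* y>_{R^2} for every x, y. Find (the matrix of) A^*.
A^* = A^T =
[[-3, 3, 3],
 [1, -3, -1]]

For real matrices with standard dot products, the defining identity <Ax, y> = <x, A^* y> gives (Ax)^T y = x^T (A^*) y, i.e. x^T A^T y = x^T (A^*) y. Since this holds for all x, y, we must have A^* = A^T. Therefore
A^* =
[[-3, 3, 3],
 [1, -3, -1]].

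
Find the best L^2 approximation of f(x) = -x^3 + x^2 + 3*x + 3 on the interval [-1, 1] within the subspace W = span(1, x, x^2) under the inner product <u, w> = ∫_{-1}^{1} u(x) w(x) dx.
g(x) = x^2 + 12*x/5 + 3

The best approximation g ∈ W is the orthogonal projection of f onto W. Writing g = a_0 + a_1 x + a_2 x^2, the coefficients solve the normal equations G · a = b where
  G_{ij} = <φ_i, φ_j> and b_i = <f, φ_i>, with φ_0 = 1, φ_1 = x, φ_2 = x^2.
G =
  [2, 0, 2/3]
  [0, 2/3, 0]
  [2/3, 0, 2/5],
b = (20/3, 8/5, 12/5).
Solving gives a_0 = 3, a_1 = 12/5, a_2 = 1, so
  g(x) = x^2 + 12*x/5 + 3.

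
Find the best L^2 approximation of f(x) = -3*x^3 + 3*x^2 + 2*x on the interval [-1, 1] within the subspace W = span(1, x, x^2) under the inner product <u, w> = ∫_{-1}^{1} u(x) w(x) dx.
g(x) = 3*x^2 + x/5

The best approximation g ∈ W is the orthogonal projection of f onto W. Writing g = a_0 + a_1 x + a_2 x^2, the coefficients solve the normal equations G · a = b where
  G_{ij} = <φ_i, φ_j> and b_i = <f, φ_i>, with φ_0 = 1, φ_1 = x, φ_2 = x^2.
G =
  [2, 0, 2/3]
  [0, 2/3, 0]
  [2/3, 0, 2/5],
b = (2, 2/15, 6/5).
Solving gives a_0 = 0, a_1 = 1/5, a_2 = 3, so
  g(x) = 3*x^2 + x/5.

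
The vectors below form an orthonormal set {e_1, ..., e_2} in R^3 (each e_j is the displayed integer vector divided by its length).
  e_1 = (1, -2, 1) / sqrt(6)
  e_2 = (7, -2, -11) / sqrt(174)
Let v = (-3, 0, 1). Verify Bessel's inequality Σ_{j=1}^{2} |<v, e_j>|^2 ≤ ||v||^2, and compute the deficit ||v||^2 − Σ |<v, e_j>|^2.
Σ |<v, e_j>|^2 = 190/29; ||v||^2 = 10; deficit = 100/29

Write each e_j = u_j / sqrt(<u_j, u_j>) where u_j is the displayed integer vector. Then <v, e_j> = <v, u_j> / sqrt(<u_j, u_j>), so |<v, e_j>|^2 = <v, u_j>^2 / <u_j, u_j>.
Coefficients: <v, e_1> = -2/sqrt(6), <v, e_2> = -32/sqrt(174).
Square and sum: Σ |<v, e_j>|^2 = 190/29.
Compute ||v||^2 = v·v = 10.
Deficit = 10 − 190/29 = 100/29 ≥ 0, confirming Bessel's inequality. (The deficit equals ||v − Σ <v,e_j> e_j||^2, the squared distance from v to span{e_j}.)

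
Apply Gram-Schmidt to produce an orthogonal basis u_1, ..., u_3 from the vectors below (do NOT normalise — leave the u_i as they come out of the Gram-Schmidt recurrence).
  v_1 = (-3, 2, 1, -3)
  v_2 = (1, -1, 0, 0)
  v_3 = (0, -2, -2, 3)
Orthogonal basis:
  u_1 = (-3, 2, 1, -3)
  u_2 = (8/23, -13/23, 5/23, -15/23)
  u_3 = (-31/21, -31/21, -22/21, 1/7)

Apply the Gram-Schmidt recurrence
  u_1 = v_1
  u_i = v_i − Σ_{j<i} ((v_i · u_j) / (u_j · u_j)) · u_j.

Step by step this gives:
  u_1 = (-3, 2, 1, -3)
  u_2 = (8/23, -13/23, 5/23, -15/23)
  u_3 = (-31/21, -31/21, -22/21, 1/7)

Orthogonality check:
  u_2 · u_1 = 0 (should be 0)
  u_3 · u_1 = 0 (should be 0)
  u_3 · u_2 = 0 (should be 0)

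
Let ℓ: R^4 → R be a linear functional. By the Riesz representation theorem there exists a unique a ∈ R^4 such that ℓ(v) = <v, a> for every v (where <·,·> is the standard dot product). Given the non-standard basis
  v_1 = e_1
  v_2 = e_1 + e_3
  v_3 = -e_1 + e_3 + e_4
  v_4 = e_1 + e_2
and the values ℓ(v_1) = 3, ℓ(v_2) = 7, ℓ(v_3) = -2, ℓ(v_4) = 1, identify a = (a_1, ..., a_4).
a = (3, -2, 4, -3)

Write a = (a_1, ..., a_4) in the standard basis. For each basis vector v_i, ℓ(v_i) = <v_i, a> is a linear equation in the a_j's. Collect the n equations into a matrix system V a = ℓ, where row i of V is v_i (expressed in the standard basis). Since V is invertible (lower-triangular with 1s on the diagonal, up to permutation), solve by back-substitution:
  V =
[[1, 0, 0, 0],
 [1, 0, 1, 0],
 [-1, 0, 1, 1],
 [1, 1, 0, 0]]
  V a = (3, 7, -2, 1)
Solving gives a = (3, -2, 4, -3).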